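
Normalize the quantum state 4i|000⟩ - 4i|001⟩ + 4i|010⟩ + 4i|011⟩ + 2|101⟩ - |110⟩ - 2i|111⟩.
0.4682i|000⟩ - 0.4682i|001⟩ + 0.4682i|010⟩ + 0.4682i|011⟩ + 0.2341|101⟩ - 0.117|110⟩ - 0.2341i|111⟩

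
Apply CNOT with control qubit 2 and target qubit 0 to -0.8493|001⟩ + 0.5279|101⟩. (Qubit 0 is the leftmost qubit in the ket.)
0.5279|001⟩ - 0.8493|101⟩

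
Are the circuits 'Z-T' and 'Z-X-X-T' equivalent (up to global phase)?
Yes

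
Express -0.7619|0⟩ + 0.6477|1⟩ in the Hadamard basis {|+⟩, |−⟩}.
-0.08075|+⟩ - 0.9967|−⟩

With |ψ⟩ = α|0⟩ + β|1⟩, the Hadamard-basis coefficients are ⟨+|ψ⟩ = (α + β)/√2 and ⟨−|ψ⟩ = (α − β)/√2.
Here α = -0.7619, β = 0.6477: (α + β)/√2 = -0.08075, (α − β)/√2 = -0.9967.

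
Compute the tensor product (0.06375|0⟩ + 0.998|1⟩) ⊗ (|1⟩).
0.06375|01⟩ + 0.998|11⟩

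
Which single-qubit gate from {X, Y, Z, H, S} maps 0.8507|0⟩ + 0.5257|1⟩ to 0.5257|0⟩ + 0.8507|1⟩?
X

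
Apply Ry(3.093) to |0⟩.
0.02429|0⟩ + 0.9997|1⟩

Ry(3.093) = [[cos(θ/2), −sin(θ/2)], [sin(θ/2), cos(θ/2)]]; θ = 3.093, cos(θ/2) ≈ 0.0242939, sin(θ/2) ≈ 0.999705.
With a = amp(|0⟩) = 1 and b = amp(|1⟩) = 0:
new amp(|0⟩) = (0.0242939)·a + (-0.999705)·b = 0.02429
new amp(|1⟩) = (0.999705)·a + (0.0242939)·b = 0.9997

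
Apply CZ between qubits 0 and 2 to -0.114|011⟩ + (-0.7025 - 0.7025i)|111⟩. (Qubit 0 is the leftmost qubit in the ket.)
-0.114|011⟩ + (0.7025 + 0.7025i)|111⟩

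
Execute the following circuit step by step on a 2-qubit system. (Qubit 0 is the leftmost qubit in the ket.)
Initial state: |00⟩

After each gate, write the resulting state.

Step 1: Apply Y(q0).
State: i|10⟩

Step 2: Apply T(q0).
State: (-1/√2 + (1/√2)i)|10⟩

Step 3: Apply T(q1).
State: (-1/√2 + (1/√2)i)|10⟩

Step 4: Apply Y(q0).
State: (1/√2 + (1/√2)i)|00⟩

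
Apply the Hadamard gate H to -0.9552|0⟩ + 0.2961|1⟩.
-0.4661|0⟩ - 0.8848|1⟩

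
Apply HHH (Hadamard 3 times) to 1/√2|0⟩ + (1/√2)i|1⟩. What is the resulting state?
(1/2 + (1/2)i)|0⟩ + (1/2 - (1/2)i)|1⟩

H² = I, so H^3 = H: a single Hadamard. With (a, b) = (1/√2, (1/√2)i), H gives ((a + b)/√2, (a − b)/√2) = ((1/2 + (1/2)i), (1/2 - (1/2)i)).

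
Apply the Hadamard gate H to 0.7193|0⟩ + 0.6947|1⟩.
0.9998|0⟩ + 0.01739|1⟩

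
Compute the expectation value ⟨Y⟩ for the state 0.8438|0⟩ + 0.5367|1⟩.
0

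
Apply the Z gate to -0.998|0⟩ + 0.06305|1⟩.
-0.998|0⟩ - 0.06305|1⟩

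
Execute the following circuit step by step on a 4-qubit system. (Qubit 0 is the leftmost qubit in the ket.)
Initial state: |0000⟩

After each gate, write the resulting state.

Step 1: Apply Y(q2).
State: i|0010⟩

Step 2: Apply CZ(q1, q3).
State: i|0010⟩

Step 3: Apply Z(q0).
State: i|0010⟩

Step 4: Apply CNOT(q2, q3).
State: i|0011⟩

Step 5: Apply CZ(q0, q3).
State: i|0011⟩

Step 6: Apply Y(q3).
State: |0010⟩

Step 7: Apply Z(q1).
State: |0010⟩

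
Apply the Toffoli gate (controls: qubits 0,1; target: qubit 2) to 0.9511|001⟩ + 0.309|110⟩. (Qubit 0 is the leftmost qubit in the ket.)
0.9511|001⟩ + 0.309|111⟩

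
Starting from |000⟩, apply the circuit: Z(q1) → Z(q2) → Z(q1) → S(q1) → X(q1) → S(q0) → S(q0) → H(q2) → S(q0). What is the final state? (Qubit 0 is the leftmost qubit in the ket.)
1/√2|010⟩ + 1/√2|011⟩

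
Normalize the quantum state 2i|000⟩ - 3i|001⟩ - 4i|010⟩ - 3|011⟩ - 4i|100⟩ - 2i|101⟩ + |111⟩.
0.2604i|000⟩ - 0.3906i|001⟩ - 0.5208i|010⟩ - 0.3906|011⟩ - 0.5208i|100⟩ - 0.2604i|101⟩ + 0.1302|111⟩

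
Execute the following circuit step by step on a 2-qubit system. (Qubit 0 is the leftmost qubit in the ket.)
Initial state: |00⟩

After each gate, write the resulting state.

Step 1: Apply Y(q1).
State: i|01⟩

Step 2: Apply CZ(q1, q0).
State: i|01⟩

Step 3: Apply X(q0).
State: i|11⟩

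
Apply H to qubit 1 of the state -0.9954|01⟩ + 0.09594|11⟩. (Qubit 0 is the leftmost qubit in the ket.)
-0.7039|00⟩ + 0.7039|01⟩ + 0.06784|10⟩ - 0.06784|11⟩

H on qubit 1 mixes each pair of kets that differ only in qubit 1: amplitudes (a, b) of (|…0…⟩, |…1…⟩) become ((a + b)/√2, (a − b)/√2). Kets absent from the input have amplitude 0.
(|00⟩, |01⟩): (a, b) = (0, -0.9954) → (-0.7039, 0.7039)
(|10⟩, |11⟩): (a, b) = (0, 0.09594) → (0.06784, -0.06784)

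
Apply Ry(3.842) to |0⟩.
-0.3431|0⟩ + 0.9393|1⟩

Ry(3.842) = [[cos(θ/2), −sin(θ/2)], [sin(θ/2), cos(θ/2)]]; θ = 3.842, cos(θ/2) ≈ -0.343089, sin(θ/2) ≈ 0.939303.
With a = amp(|0⟩) = 1 and b = amp(|1⟩) = 0:
new amp(|0⟩) = (-0.343089)·a + (-0.939303)·b = -0.3431
new amp(|1⟩) = (0.939303)·a + (-0.343089)·b = 0.9393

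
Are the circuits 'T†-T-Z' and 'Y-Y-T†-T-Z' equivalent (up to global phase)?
Yes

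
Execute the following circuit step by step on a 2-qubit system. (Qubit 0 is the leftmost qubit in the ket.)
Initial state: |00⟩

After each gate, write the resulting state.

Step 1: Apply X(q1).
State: |01⟩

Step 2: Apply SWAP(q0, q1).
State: |10⟩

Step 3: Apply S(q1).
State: |10⟩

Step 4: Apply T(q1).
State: |10⟩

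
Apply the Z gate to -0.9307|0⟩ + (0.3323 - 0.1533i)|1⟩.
-0.9307|0⟩ + (-0.3323 + 0.1533i)|1⟩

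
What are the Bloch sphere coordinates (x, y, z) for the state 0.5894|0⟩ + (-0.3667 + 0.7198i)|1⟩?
(-0.4323, 0.8485, -0.3052)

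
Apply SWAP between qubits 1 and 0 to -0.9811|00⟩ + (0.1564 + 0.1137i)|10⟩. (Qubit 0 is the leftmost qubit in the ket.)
-0.9811|00⟩ + (0.1564 + 0.1137i)|01⟩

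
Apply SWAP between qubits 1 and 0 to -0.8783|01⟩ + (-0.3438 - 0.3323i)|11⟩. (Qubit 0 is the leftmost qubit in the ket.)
-0.8783|10⟩ + (-0.3438 - 0.3323i)|11⟩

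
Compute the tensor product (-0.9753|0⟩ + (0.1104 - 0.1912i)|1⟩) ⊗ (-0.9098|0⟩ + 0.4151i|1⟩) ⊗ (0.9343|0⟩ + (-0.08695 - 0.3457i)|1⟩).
0.829|000⟩ + (-0.07715 - 0.3067i)|001⟩ - 0.3782i|010⟩ + (-0.14 + 0.0352i)|011⟩ + (-0.09384 + 0.1625i)|100⟩ + (0.06887 + 0.0196i)|101⟩ + (0.07415 + 0.04282i)|110⟩ + (0.008941 - 0.03142i)|111⟩

amp(|b₁b₂…⟩) = product of the factor amplitudes for bits b₁, b₂, …; only kets whose every factor amplitude is nonzero survive.
|000⟩: (-0.9753)(-0.9098)(0.9343) = 0.829
|001⟩: (-0.9753)(-0.9098)(-0.08695 - 0.3457i) = (-0.07715 - 0.3067i)
|010⟩: (-0.9753)(0.4151i)(0.9343) = -0.3782i
|011⟩: (-0.9753)(0.4151i)(-0.08695 - 0.3457i) = (-0.14 + 0.0352i)
|100⟩: (0.1104 - 0.1912i)(-0.9098)(0.9343) = (-0.09384 + 0.1625i)
|101⟩: (0.1104 - 0.1912i)(-0.9098)(-0.08695 - 0.3457i) = (0.06887 + 0.0196i)
|110⟩: (0.1104 - 0.1912i)(0.4151i)(0.9343) = (0.07415 + 0.04282i)
|111⟩: (0.1104 - 0.1912i)(0.4151i)(-0.08695 - 0.3457i) = (0.008941 - 0.03142i)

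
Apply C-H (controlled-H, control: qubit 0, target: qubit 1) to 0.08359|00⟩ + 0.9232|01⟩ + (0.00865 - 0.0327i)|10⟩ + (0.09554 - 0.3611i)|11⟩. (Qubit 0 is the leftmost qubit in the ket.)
0.08359|00⟩ + 0.9232|01⟩ + (0.07367 - 0.2785i)|10⟩ + (-0.06144 + 0.2322i)|11⟩

C-H leaves the control-|0⟩ kets |00⟩, |01⟩ unchanged and applies H to qubit 1 on the control-|1⟩ pair (|10⟩, |11⟩).
H = [[1/√2, 1/√2], [1/√2, -1/√2]].
With a = amp(|10⟩) = (0.00865 - 0.0327i) and b = amp(|11⟩) = (0.09554 - 0.3611i):
new amp(|10⟩) = (1/√2)·a + (1/√2)·b = (0.07367 - 0.2785i)
new amp(|11⟩) = (1/√2)·a + (-1/√2)·b = (-0.06144 + 0.2322i)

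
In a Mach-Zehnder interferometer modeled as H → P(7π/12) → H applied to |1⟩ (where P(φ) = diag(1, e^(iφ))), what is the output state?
(0.6294 - 0.483i)|0⟩ + (0.3706 + 0.483i)|1⟩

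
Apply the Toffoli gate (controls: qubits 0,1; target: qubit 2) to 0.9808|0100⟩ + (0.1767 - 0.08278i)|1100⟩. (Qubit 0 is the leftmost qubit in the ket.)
0.9808|0100⟩ + (0.1767 - 0.08278i)|1110⟩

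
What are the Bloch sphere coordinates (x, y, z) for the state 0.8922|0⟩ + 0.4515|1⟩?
(0.8057, 0, 0.5922)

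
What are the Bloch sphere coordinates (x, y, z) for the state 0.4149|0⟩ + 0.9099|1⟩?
(0.755, 0, -0.6558)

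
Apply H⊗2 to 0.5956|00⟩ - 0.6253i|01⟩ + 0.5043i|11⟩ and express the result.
(0.2978 - 0.0605i)|00⟩ + (0.2978 + 0.0605i)|01⟩ + (0.2978 - 0.5648i)|10⟩ + (0.2978 + 0.5648i)|11⟩

H⊗2 gives amp(|y⟩) = (1/2) Σ_x (−1)^(x·y) amp(|x⟩), where x·y is the number of positions in which both x and y have a 1.
|00⟩: (0.5956 - 0.6253i + 0.5043i)/2 = (0.2978 - 0.0605i)
|01⟩: (0.5956 + 0.6253i - 0.5043i)/2 = (0.2978 + 0.0605i)
|10⟩: (0.5956 - 0.6253i - 0.5043i)/2 = (0.2978 - 0.5648i)
|11⟩: (0.5956 + 0.6253i + 0.5043i)/2 = (0.2978 + 0.5648i)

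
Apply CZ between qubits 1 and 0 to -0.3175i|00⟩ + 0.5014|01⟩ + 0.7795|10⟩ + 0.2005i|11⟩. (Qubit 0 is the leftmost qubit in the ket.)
-0.3175i|00⟩ + 0.5014|01⟩ + 0.7795|10⟩ - 0.2005i|11⟩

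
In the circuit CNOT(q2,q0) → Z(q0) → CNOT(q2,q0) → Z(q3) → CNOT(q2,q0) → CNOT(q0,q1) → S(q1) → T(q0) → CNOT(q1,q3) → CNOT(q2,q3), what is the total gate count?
10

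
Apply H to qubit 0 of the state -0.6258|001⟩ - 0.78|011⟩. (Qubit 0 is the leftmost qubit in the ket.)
-0.4425|001⟩ - 0.5515|011⟩ - 0.4425|101⟩ - 0.5515|111⟩

H on qubit 0 mixes each pair of kets that differ only in qubit 0: amplitudes (a, b) of (|…0…⟩, |…1…⟩) become ((a + b)/√2, (a − b)/√2). Kets absent from the input have amplitude 0.
(|001⟩, |101⟩): (a, b) = (-0.6258, 0) → (-0.4425, -0.4425)
(|011⟩, |111⟩): (a, b) = (-0.78, 0) → (-0.5515, -0.5515)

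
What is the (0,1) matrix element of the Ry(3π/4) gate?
-0.9239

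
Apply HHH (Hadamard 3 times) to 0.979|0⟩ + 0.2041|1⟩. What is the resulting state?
0.8366|0⟩ + 0.5479|1⟩

H² = I, so H^3 = H: a single Hadamard. With (a, b) = (0.979, 0.2041), H gives ((a + b)/√2, (a − b)/√2) = (0.8366, 0.5479).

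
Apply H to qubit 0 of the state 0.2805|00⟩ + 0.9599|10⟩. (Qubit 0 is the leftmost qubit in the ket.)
0.8771|00⟩ - 0.4804|10⟩

H on qubit 0 mixes each pair of kets that differ only in qubit 0: amplitudes (a, b) of (|…0…⟩, |…1…⟩) become ((a + b)/√2, (a − b)/√2). Kets absent from the input have amplitude 0.
(|00⟩, |10⟩): (a, b) = (0.2805, 0.9599) → (0.8771, -0.4804)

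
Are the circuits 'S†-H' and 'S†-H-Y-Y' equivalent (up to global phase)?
Yes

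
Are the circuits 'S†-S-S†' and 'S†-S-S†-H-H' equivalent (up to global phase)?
Yes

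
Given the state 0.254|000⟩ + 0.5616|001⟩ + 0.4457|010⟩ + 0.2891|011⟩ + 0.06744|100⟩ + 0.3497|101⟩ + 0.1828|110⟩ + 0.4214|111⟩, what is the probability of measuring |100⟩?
0.004548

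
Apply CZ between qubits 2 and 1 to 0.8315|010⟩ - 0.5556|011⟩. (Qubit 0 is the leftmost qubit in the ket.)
0.8315|010⟩ + 0.5556|011⟩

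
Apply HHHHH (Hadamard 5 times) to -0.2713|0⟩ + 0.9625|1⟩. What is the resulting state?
0.4888|0⟩ - 0.8724|1⟩

H² = I, so H^5 = H: a single Hadamard. With (a, b) = (-0.2713, 0.9625), H gives ((a + b)/√2, (a − b)/√2) = (0.4888, -0.8724).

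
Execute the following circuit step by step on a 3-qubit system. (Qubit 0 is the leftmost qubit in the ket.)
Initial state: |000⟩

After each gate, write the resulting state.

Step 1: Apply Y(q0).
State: i|100⟩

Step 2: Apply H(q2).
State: (1/√2)i|100⟩ + (1/√2)i|101⟩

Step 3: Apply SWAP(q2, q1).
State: (1/√2)i|100⟩ + (1/√2)i|110⟩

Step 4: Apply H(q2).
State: (1/2)i|100⟩ + (1/2)i|101⟩ + (1/2)i|110⟩ + (1/2)i|111⟩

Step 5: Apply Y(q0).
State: 1/2|000⟩ + 1/2|001⟩ + 1/2|010⟩ + 1/2|011⟩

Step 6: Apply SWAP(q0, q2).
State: 1/2|000⟩ + 1/2|010⟩ + 1/2|100⟩ + 1/2|110⟩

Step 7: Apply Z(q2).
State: 1/2|000⟩ + 1/2|010⟩ + 1/2|100⟩ + 1/2|110⟩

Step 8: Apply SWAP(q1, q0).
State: 1/2|000⟩ + 1/2|010⟩ + 1/2|100⟩ + 1/2|110⟩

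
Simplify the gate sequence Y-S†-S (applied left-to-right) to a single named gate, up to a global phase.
Y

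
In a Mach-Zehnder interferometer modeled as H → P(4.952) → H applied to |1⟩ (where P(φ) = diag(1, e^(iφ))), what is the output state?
(0.3813 + 0.4857i)|0⟩ + (0.6187 - 0.4857i)|1⟩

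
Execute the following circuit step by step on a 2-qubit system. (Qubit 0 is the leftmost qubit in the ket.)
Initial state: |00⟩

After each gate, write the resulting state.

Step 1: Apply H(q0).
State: 1/√2|00⟩ + 1/√2|10⟩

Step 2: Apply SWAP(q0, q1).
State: 1/√2|00⟩ + 1/√2|01⟩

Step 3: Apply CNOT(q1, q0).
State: 1/√2|00⟩ + 1/√2|11⟩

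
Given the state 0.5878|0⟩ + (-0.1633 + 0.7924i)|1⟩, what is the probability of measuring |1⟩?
0.6546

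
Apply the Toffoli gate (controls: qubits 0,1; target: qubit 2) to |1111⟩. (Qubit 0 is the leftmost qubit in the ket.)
|1101⟩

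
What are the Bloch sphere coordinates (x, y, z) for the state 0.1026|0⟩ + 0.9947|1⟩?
(0.2041, 0, -0.9789)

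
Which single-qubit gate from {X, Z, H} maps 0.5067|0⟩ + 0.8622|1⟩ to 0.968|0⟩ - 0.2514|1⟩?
H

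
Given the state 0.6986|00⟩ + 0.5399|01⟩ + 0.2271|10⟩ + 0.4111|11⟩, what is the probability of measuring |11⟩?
0.169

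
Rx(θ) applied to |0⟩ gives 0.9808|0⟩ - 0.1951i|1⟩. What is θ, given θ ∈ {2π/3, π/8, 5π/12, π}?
π/8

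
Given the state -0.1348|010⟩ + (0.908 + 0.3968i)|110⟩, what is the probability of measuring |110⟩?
0.9819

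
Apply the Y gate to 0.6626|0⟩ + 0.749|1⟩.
-0.749i|0⟩ + 0.6626i|1⟩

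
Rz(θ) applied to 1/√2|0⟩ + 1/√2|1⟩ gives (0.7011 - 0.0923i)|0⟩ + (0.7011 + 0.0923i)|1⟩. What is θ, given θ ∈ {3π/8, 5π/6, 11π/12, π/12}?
π/12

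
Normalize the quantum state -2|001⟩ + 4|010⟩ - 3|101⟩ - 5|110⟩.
-0.2722|001⟩ + 0.5443|010⟩ - 1/√6|101⟩ - 0.6804|110⟩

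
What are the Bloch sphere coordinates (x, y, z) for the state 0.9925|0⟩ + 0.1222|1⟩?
(0.2426, 0, 0.9701)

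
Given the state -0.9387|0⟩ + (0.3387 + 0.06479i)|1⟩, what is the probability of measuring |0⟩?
0.8812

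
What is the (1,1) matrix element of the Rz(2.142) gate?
(0.4792 + 0.8777i)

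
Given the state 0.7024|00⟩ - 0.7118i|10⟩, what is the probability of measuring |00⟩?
0.4934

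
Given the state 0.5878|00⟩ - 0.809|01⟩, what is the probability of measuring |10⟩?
0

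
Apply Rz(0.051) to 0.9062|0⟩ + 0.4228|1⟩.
(0.9059 - 0.02311i)|0⟩ + (0.4227 + 0.01078i)|1⟩

Rz(0.051) = [[e^(−iθ/2), 0], [0, e^(iθ/2)]] with e^(±iθ/2) = cos(θ/2) ± i·sin(θ/2); θ = 0.051, cos(θ/2) ≈ 0.999675, sin(θ/2) ≈ 0.0254972.
With a = amp(|0⟩) = 0.9062 and b = amp(|1⟩) = 0.4228:
new amp(|0⟩) = (0.999675 - 0.0254972i)·a = (0.9059 - 0.02311i)
new amp(|1⟩) = (0.999675 + 0.0254972i)·b = (0.4227 + 0.01078i)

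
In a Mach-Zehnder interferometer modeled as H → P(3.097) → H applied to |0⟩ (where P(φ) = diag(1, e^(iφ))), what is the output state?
(0.000497 + 0.02229i)|0⟩ + (0.9995 - 0.02229i)|1⟩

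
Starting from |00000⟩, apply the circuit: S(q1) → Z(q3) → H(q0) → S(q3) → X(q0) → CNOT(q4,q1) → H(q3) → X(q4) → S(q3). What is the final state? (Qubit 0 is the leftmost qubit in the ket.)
1/2|00001⟩ + (1/2)i|00011⟩ + 1/2|10001⟩ + (1/2)i|10011⟩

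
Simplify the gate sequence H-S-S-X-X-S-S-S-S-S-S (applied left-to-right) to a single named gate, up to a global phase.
H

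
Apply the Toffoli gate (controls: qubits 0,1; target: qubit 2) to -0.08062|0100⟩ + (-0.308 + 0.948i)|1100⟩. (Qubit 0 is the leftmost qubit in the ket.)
-0.08062|0100⟩ + (-0.308 + 0.948i)|1110⟩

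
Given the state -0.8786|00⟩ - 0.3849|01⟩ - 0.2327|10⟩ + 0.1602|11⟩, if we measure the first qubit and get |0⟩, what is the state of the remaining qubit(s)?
-0.916|0⟩ - 0.4013|1⟩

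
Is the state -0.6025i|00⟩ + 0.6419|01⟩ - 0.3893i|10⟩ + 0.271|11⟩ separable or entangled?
Entangled

Writing the state as a|00⟩ + b|01⟩ + c|10⟩ + d|11⟩, it is a product state iff ad − bc = 0.
Here (a, b, c, d) = (-0.6025i, 0.6419, -0.3893i, 0.271): ad − bc = (-0.6025i)(0.271) − (0.6419)(-0.3893i) = 0.08661i ≠ 0, so the state is entangled.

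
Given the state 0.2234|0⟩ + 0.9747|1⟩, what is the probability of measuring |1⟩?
0.95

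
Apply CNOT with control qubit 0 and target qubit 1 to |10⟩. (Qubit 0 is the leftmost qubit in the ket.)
|11⟩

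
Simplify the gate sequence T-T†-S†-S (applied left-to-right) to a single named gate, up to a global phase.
I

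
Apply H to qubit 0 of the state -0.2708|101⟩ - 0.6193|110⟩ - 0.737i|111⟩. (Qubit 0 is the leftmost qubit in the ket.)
-0.1915|001⟩ - 0.4379|010⟩ - 0.5211i|011⟩ + 0.1915|101⟩ + 0.4379|110⟩ + 0.5211i|111⟩

H on qubit 0 mixes each pair of kets that differ only in qubit 0: amplitudes (a, b) of (|…0…⟩, |…1…⟩) become ((a + b)/√2, (a − b)/√2). Kets absent from the input have amplitude 0.
(|001⟩, |101⟩): (a, b) = (0, -0.2708) → (-0.1915, 0.1915)
(|010⟩, |110⟩): (a, b) = (0, -0.6193) → (-0.4379, 0.4379)
(|011⟩, |111⟩): (a, b) = (0, -0.737i) → (-0.5211i, 0.5211i)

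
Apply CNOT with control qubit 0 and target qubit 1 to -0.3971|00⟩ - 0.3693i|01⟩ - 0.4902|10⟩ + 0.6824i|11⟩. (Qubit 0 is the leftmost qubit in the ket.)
-0.3971|00⟩ - 0.3693i|01⟩ + 0.6824i|10⟩ - 0.4902|11⟩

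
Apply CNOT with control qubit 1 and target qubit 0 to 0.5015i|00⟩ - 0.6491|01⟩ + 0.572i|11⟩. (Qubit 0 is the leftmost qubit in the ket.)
0.5015i|00⟩ + 0.572i|01⟩ - 0.6491|11⟩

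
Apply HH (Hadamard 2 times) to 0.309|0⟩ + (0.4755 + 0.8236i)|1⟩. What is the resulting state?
0.309|0⟩ + (0.4755 + 0.8236i)|1⟩

H² = I, so an even number of Hadamards cancels: H^2 = I and the state is unchanged.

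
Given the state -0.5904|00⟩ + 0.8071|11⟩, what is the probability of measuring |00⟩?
0.3486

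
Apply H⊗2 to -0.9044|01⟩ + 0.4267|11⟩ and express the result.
-0.2389|00⟩ + 0.2389|01⟩ - 0.6656|10⟩ + 0.6656|11⟩

H⊗2 gives amp(|y⟩) = (1/2) Σ_x (−1)^(x·y) amp(|x⟩), where x·y is the number of positions in which both x and y have a 1.
|00⟩: (-0.9044 + 0.4267)/2 = -0.2389
|01⟩: (0.9044 - 0.4267)/2 = 0.2389
|10⟩: (-0.9044 - 0.4267)/2 = -0.6656
|11⟩: (0.9044 + 0.4267)/2 = 0.6656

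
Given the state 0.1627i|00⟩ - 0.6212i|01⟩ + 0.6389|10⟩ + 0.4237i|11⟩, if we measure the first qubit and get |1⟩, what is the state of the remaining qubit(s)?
0.8334|0⟩ + 0.5527i|1⟩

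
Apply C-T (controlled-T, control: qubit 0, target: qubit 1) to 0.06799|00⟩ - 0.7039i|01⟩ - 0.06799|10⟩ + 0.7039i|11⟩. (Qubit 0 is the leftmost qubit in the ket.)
0.06799|00⟩ - 0.7039i|01⟩ - 0.06799|10⟩ + (-0.4977 + 0.4977i)|11⟩

C-T leaves the control-|0⟩ kets |00⟩, |01⟩ unchanged and applies T to qubit 1 on the control-|1⟩ pair (|10⟩, |11⟩).
T = [[1, 0], [0, (1/√2 + (1/√2)i)]].
With a = amp(|10⟩) = -0.06799 and b = amp(|11⟩) = 0.7039i:
new amp(|10⟩) = (1)·a = -0.06799
new amp(|11⟩) = (1/√2 + (1/√2)i)·b = (-0.4977 + 0.4977i)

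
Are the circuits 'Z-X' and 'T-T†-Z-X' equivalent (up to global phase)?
Yes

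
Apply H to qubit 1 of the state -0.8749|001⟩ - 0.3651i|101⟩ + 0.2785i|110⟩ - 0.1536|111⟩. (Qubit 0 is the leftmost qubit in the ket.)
-0.6186|001⟩ - 0.6186|011⟩ + 0.1969i|100⟩ + (-0.1086 - 0.2582i)|101⟩ - 0.1969i|110⟩ + (0.1086 - 0.2582i)|111⟩

H on qubit 1 mixes each pair of kets that differ only in qubit 1: amplitudes (a, b) of (|…0…⟩, |…1…⟩) become ((a + b)/√2, (a − b)/√2). Kets absent from the input have amplitude 0.
(|001⟩, |011⟩): (a, b) = (-0.8749, 0) → (-0.6186, -0.6186)
(|100⟩, |110⟩): (a, b) = (0, 0.2785i) → (0.1969i, -0.1969i)
(|101⟩, |111⟩): (a, b) = (-0.3651i, -0.1536) → ((-0.1086 - 0.2582i), (0.1086 - 0.2582i))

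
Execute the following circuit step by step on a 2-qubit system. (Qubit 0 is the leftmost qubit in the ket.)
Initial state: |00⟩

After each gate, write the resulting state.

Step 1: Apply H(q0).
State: 1/√2|00⟩ + 1/√2|10⟩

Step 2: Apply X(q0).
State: 1/√2|00⟩ + 1/√2|10⟩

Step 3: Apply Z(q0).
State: 1/√2|00⟩ - 1/√2|10⟩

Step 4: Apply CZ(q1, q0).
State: 1/√2|00⟩ - 1/√2|10⟩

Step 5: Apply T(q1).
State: 1/√2|00⟩ - 1/√2|10⟩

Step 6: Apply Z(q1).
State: 1/√2|00⟩ - 1/√2|10⟩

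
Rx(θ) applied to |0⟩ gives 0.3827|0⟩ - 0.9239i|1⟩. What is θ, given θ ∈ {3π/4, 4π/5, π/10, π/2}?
3π/4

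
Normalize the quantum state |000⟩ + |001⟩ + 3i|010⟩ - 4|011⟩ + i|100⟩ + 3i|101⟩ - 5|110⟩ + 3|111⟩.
0.1187|000⟩ + 0.1187|001⟩ + 0.356i|010⟩ - 0.4747|011⟩ + 0.1187i|100⟩ + 0.356i|101⟩ - 0.5934|110⟩ + 0.356|111⟩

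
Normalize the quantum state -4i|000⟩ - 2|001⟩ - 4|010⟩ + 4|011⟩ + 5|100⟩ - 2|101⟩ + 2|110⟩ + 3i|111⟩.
-0.4126i|000⟩ - 0.2063|001⟩ - 0.4126|010⟩ + 0.4126|011⟩ + 0.5157|100⟩ - 0.2063|101⟩ + 0.2063|110⟩ + 0.3094i|111⟩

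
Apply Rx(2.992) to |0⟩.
0.07473|0⟩ - 0.9972i|1⟩

Rx(2.992) = [[cos(θ/2), −i·sin(θ/2)], [−i·sin(θ/2), cos(θ/2)]]; θ = 2.992, cos(θ/2) ≈ 0.0747266, sin(θ/2) ≈ 0.997204.
With a = amp(|0⟩) = 1 and b = amp(|1⟩) = 0:
new amp(|0⟩) = (0.0747266)·a + (-0.997204i)·b = 0.07473
new amp(|1⟩) = (-0.997204i)·a + (0.0747266)·b = -0.9972i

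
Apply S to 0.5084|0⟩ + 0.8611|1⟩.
0.5084|0⟩ + 0.8611i|1⟩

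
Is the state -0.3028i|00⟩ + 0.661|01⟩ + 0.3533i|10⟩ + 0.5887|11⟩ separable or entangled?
Entangled

Writing the state as a|00⟩ + b|01⟩ + c|10⟩ + d|11⟩, it is a product state iff ad − bc = 0.
Here (a, b, c, d) = (-0.3028i, 0.661, 0.3533i, 0.5887): ad − bc = (-0.3028i)(0.5887) − (0.661)(0.3533i) = -0.4118i ≠ 0, so the state is entangled.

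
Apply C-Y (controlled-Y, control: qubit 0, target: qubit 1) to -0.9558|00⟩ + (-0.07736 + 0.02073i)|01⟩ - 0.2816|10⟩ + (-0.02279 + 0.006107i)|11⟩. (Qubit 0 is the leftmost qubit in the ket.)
-0.9558|00⟩ + (-0.07736 + 0.02073i)|01⟩ + (0.006107 + 0.02279i)|10⟩ - 0.2816i|11⟩

C-Y leaves the control-|0⟩ kets |00⟩, |01⟩ unchanged and applies Y to qubit 1 on the control-|1⟩ pair (|10⟩, |11⟩).
Y = [[0, -i], [i, 0]].
With a = amp(|10⟩) = -0.2816 and b = amp(|11⟩) = (-0.02279 + 0.006107i):
new amp(|10⟩) = (-i)·b = (0.006107 + 0.02279i)
new amp(|11⟩) = (i)·a = -0.2816i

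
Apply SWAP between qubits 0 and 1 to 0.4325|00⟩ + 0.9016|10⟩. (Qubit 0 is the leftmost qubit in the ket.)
0.4325|00⟩ + 0.9016|01⟩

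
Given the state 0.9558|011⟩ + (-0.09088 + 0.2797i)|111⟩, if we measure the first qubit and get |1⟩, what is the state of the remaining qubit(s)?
(-0.309 + 0.9511i)|11⟩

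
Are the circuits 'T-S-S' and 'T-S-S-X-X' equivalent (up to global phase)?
Yes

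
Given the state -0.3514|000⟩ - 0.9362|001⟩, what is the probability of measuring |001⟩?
0.8765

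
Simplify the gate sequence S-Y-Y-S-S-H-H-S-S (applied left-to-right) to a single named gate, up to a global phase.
S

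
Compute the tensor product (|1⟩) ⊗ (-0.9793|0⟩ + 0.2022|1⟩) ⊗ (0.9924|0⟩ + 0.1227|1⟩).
-0.9719|100⟩ - 0.1202|101⟩ + 0.2007|110⟩ + 0.02481|111⟩

amp(|b₁b₂…⟩) = product of the factor amplitudes for bits b₁, b₂, …; only kets whose every factor amplitude is nonzero survive.
|100⟩: (1)(-0.9793)(0.9924) = -0.9719
|101⟩: (1)(-0.9793)(0.1227) = -0.1202
|110⟩: (1)(0.2022)(0.9924) = 0.2007
|111⟩: (1)(0.2022)(0.1227) = 0.02481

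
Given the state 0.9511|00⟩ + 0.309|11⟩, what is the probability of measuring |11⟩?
0.09548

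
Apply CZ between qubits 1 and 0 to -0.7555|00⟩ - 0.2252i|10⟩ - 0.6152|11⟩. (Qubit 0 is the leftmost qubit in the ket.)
-0.7555|00⟩ - 0.2252i|10⟩ + 0.6152|11⟩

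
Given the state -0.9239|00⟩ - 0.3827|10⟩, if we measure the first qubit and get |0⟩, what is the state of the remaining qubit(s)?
-|0⟩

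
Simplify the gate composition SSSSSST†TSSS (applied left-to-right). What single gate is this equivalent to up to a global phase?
S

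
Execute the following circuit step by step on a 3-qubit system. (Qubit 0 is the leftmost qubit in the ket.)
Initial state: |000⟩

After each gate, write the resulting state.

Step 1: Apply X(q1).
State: |010⟩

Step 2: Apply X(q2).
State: |011⟩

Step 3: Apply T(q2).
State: (1/√2 + (1/√2)i)|011⟩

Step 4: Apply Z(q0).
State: (1/√2 + (1/√2)i)|011⟩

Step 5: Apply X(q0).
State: (1/√2 + (1/√2)i)|111⟩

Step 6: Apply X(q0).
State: (1/√2 + (1/√2)i)|011⟩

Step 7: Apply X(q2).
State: (1/√2 + (1/√2)i)|010⟩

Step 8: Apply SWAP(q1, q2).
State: (1/√2 + (1/√2)i)|001⟩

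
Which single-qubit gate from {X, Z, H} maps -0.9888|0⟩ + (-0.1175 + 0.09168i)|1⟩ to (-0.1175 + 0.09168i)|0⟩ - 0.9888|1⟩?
X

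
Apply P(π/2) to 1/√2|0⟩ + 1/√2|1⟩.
1/√2|0⟩ + (1/√2)i|1⟩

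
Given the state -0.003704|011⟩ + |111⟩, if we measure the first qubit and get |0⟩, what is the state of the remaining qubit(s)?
-|11⟩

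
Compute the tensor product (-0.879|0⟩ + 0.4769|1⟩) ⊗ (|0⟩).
-0.879|00⟩ + 0.4769|10⟩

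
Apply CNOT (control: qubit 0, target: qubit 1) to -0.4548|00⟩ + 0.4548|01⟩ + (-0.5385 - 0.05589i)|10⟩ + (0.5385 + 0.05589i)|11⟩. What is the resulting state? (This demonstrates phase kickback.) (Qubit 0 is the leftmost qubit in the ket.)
-0.4548|00⟩ + 0.4548|01⟩ + (0.5385 + 0.05589i)|10⟩ + (-0.5385 - 0.05589i)|11⟩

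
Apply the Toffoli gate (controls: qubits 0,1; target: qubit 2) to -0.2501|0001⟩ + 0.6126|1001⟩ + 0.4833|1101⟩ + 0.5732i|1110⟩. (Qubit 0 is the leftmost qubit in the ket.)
-0.2501|0001⟩ + 0.6126|1001⟩ + 0.5732i|1100⟩ + 0.4833|1111⟩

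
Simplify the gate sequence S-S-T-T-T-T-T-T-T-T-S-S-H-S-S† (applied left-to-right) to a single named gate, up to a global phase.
H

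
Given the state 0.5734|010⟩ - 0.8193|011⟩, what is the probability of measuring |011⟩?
0.6713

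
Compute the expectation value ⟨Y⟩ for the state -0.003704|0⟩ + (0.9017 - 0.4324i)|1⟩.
0.003203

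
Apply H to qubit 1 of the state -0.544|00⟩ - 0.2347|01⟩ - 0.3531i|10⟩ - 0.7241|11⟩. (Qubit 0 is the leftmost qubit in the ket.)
-0.5506|00⟩ - 0.2187|01⟩ + (-0.512 - 0.2497i)|10⟩ + (0.512 - 0.2497i)|11⟩

H on qubit 1 mixes each pair of kets that differ only in qubit 1: amplitudes (a, b) of (|…0…⟩, |…1…⟩) become ((a + b)/√2, (a − b)/√2). Kets absent from the input have amplitude 0.
(|00⟩, |01⟩): (a, b) = (-0.544, -0.2347) → (-0.5506, -0.2187)
(|10⟩, |11⟩): (a, b) = (-0.3531i, -0.7241) → ((-0.512 - 0.2497i), (0.512 - 0.2497i))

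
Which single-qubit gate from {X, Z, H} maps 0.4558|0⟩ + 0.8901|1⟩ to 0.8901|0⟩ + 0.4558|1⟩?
X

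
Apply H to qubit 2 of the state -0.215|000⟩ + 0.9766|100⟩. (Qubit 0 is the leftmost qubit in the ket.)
-0.152|000⟩ - 0.152|001⟩ + 0.6906|100⟩ + 0.6906|101⟩

H on qubit 2 mixes each pair of kets that differ only in qubit 2: amplitudes (a, b) of (|…0…⟩, |…1…⟩) become ((a + b)/√2, (a − b)/√2). Kets absent from the input have amplitude 0.
(|000⟩, |001⟩): (a, b) = (-0.215, 0) → (-0.152, -0.152)
(|100⟩, |101⟩): (a, b) = (0.9766, 0) → (0.6906, 0.6906)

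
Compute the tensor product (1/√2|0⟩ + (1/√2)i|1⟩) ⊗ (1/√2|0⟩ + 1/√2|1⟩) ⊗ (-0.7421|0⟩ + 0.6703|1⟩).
-0.3711|000⟩ + 0.3352|001⟩ - 0.3711|010⟩ + 0.3352|011⟩ - 0.3711i|100⟩ + 0.3352i|101⟩ - 0.3711i|110⟩ + 0.3352i|111⟩

amp(|b₁b₂…⟩) = product of the factor amplitudes for bits b₁, b₂, …; only kets whose every factor amplitude is nonzero survive.
|000⟩: (1/√2)(1/√2)(-0.7421) = -0.3711
|001⟩: (1/√2)(1/√2)(0.6703) = 0.3352
|010⟩: (1/√2)(1/√2)(-0.7421) = -0.3711
|011⟩: (1/√2)(1/√2)(0.6703) = 0.3352
|100⟩: ((1/√2)i)(1/√2)(-0.7421) = -0.3711i
|101⟩: ((1/√2)i)(1/√2)(0.6703) = 0.3352i
|110⟩: ((1/√2)i)(1/√2)(-0.7421) = -0.3711i
|111⟩: ((1/√2)i)(1/√2)(0.6703) = 0.3352i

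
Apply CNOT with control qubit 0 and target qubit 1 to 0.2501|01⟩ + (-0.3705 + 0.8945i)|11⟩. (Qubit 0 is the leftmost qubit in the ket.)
0.2501|01⟩ + (-0.3705 + 0.8945i)|10⟩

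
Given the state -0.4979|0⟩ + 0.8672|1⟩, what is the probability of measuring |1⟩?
0.752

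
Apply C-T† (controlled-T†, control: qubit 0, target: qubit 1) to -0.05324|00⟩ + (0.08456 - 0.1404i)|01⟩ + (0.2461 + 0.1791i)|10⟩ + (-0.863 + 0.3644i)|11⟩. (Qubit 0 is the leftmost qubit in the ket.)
-0.05324|00⟩ + (0.08456 - 0.1404i)|01⟩ + (0.2461 + 0.1791i)|10⟩ + (-0.3526 + 0.8679i)|11⟩

C-T† leaves the control-|0⟩ kets |00⟩, |01⟩ unchanged and applies T† to qubit 1 on the control-|1⟩ pair (|10⟩, |11⟩).
T† = [[1, 0], [0, (1/√2 - (1/√2)i)]].
With a = amp(|10⟩) = (0.2461 + 0.1791i) and b = amp(|11⟩) = (-0.863 + 0.3644i):
new amp(|10⟩) = (1)·a = (0.2461 + 0.1791i)
new amp(|11⟩) = (1/√2 - (1/√2)i)·b = (-0.3526 + 0.8679i)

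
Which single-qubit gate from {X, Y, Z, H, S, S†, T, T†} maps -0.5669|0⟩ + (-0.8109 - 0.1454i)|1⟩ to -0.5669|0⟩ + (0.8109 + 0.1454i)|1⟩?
Z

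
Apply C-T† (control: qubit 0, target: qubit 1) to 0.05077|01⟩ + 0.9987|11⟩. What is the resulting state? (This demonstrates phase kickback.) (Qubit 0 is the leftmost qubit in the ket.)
0.05077|01⟩ + (0.7062 - 0.7062i)|11⟩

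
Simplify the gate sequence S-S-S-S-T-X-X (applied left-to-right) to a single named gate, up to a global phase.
T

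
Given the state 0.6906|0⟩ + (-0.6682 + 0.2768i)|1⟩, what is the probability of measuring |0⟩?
0.4769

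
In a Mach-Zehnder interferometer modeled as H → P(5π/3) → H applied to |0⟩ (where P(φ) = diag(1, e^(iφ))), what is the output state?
(0.75 - 0.433i)|0⟩ + (0.25 + 0.433i)|1⟩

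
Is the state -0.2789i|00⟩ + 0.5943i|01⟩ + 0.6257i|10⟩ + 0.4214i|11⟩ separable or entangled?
Entangled

Writing the state as a|00⟩ + b|01⟩ + c|10⟩ + d|11⟩, it is a product state iff ad − bc = 0.
Here (a, b, c, d) = (-0.2789i, 0.5943i, 0.6257i, 0.4214i): ad − bc = (-0.2789i)(0.4214i) − (0.5943i)(0.6257i) = 0.4894 ≠ 0, so the state is entangled.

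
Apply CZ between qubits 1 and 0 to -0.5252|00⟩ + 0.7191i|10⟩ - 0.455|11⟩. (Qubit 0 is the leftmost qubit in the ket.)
-0.5252|00⟩ + 0.7191i|10⟩ + 0.455|11⟩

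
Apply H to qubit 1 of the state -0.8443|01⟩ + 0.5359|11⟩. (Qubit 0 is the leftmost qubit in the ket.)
-0.597|00⟩ + 0.597|01⟩ + 0.3789|10⟩ - 0.3789|11⟩

H on qubit 1 mixes each pair of kets that differ only in qubit 1: amplitudes (a, b) of (|…0…⟩, |…1…⟩) become ((a + b)/√2, (a − b)/√2). Kets absent from the input have amplitude 0.
(|00⟩, |01⟩): (a, b) = (0, -0.8443) → (-0.597, 0.597)
(|10⟩, |11⟩): (a, b) = (0, 0.5359) → (0.3789, -0.3789)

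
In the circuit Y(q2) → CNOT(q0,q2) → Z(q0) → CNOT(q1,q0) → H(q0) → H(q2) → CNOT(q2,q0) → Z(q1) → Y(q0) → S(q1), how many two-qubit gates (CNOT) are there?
3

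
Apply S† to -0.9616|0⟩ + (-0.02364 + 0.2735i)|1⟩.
-0.9616|0⟩ + (0.2735 + 0.02364i)|1⟩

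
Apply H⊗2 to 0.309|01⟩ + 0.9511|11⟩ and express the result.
0.6301|00⟩ - 0.6301|01⟩ - 0.3211|10⟩ + 0.3211|11⟩

H⊗2 gives amp(|y⟩) = (1/2) Σ_x (−1)^(x·y) amp(|x⟩), where x·y is the number of positions in which both x and y have a 1.
|00⟩: (0.309 + 0.9511)/2 = 0.6301
|01⟩: (-0.309 - 0.9511)/2 = -0.6301
|10⟩: (0.309 - 0.9511)/2 = -0.3211
|11⟩: (-0.309 + 0.9511)/2 = 0.3211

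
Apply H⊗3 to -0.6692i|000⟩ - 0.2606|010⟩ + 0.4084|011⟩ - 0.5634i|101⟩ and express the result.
(0.05226 - 0.4358i)|000⟩ + (-0.2365 - 0.03741i)|001⟩ + (-0.05226 - 0.4358i)|010⟩ + (0.2365 - 0.03741i)|011⟩ + (0.05226 - 0.03741i)|100⟩ + (-0.2365 - 0.4358i)|101⟩ + (-0.05226 - 0.03741i)|110⟩ + (0.2365 - 0.4358i)|111⟩

H⊗3 gives amp(|y⟩) = (1/2√2) Σ_x (−1)^(x·y) amp(|x⟩), where x·y is the number of positions in which both x and y have a 1.
|000⟩: (-0.6692i - 0.2606 + 0.4084 - 0.5634i)/(2√2) = (0.05226 - 0.4358i)
|001⟩: (-0.6692i - 0.2606 - 0.4084 + 0.5634i)/(2√2) = (-0.2365 - 0.03741i)
|010⟩: (-0.6692i + 0.2606 - 0.4084 - 0.5634i)/(2√2) = (-0.05226 - 0.4358i)
|011⟩: (-0.6692i + 0.2606 + 0.4084 + 0.5634i)/(2√2) = (0.2365 - 0.03741i)
|100⟩: (-0.6692i - 0.2606 + 0.4084 + 0.5634i)/(2√2) = (0.05226 - 0.03741i)
|101⟩: (-0.6692i - 0.2606 - 0.4084 - 0.5634i)/(2√2) = (-0.2365 - 0.4358i)
|110⟩: (-0.6692i + 0.2606 - 0.4084 + 0.5634i)/(2√2) = (-0.05226 - 0.03741i)
|111⟩: (-0.6692i + 0.2606 + 0.4084 - 0.5634i)/(2√2) = (0.2365 - 0.4358i)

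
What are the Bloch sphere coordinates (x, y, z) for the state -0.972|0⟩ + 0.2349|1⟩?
(-0.4566, 0, 0.8896)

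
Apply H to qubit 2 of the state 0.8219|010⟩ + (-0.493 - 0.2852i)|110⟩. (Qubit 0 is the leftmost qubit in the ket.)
0.5812|010⟩ + 0.5812|011⟩ + (-0.3486 - 0.2017i)|110⟩ + (-0.3486 - 0.2017i)|111⟩

H on qubit 2 mixes each pair of kets that differ only in qubit 2: amplitudes (a, b) of (|…0…⟩, |…1…⟩) become ((a + b)/√2, (a − b)/√2). Kets absent from the input have amplitude 0.
(|010⟩, |011⟩): (a, b) = (0.8219, 0) → (0.5812, 0.5812)
(|110⟩, |111⟩): (a, b) = ((-0.493 - 0.2852i), 0) → ((-0.3486 - 0.2017i), (-0.3486 - 0.2017i))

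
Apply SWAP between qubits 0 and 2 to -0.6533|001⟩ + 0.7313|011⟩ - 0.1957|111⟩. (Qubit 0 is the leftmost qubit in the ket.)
-0.6533|100⟩ + 0.7313|110⟩ - 0.1957|111⟩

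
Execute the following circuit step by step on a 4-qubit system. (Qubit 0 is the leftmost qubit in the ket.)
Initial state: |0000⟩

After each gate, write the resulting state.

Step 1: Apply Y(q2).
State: i|0010⟩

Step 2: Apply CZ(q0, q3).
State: i|0010⟩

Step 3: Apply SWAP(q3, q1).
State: i|0010⟩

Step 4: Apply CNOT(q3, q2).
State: i|0010⟩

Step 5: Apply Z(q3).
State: i|0010⟩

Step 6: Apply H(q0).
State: (1/√2)i|0010⟩ + (1/√2)i|1010⟩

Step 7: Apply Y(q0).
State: 1/√2|0010⟩ - 1/√2|1010⟩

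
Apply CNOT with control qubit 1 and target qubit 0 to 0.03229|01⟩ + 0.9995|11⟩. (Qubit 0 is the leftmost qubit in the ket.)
0.9995|01⟩ + 0.03229|11⟩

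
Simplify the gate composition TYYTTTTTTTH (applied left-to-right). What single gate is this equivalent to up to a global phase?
H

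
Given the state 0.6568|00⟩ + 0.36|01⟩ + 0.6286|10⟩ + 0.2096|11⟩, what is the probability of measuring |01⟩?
0.1296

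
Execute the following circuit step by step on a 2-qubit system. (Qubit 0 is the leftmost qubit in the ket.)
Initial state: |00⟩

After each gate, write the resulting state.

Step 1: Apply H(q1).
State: 1/√2|00⟩ + 1/√2|01⟩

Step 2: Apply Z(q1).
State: 1/√2|00⟩ - 1/√2|01⟩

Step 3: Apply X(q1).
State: -1/√2|00⟩ + 1/√2|01⟩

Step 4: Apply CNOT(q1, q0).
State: -1/√2|00⟩ + 1/√2|11⟩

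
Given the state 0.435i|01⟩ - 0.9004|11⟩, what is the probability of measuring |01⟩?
0.1892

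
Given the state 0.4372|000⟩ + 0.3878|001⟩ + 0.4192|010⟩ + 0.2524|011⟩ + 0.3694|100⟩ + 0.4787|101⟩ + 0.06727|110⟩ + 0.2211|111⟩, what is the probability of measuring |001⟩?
0.1504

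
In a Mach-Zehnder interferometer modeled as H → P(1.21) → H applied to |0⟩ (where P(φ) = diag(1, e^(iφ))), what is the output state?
(0.6765 + 0.4678i)|0⟩ + (0.3235 - 0.4678i)|1⟩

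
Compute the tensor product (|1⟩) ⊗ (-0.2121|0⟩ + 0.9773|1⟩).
-0.2121|10⟩ + 0.9773|11⟩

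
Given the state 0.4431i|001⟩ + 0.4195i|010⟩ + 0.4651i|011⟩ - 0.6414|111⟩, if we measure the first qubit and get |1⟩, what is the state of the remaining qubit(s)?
-|11⟩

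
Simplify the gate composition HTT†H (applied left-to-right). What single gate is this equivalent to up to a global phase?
I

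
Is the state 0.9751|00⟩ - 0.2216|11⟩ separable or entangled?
Entangled

Writing the state as a|00⟩ + b|01⟩ + c|10⟩ + d|11⟩, it is a product state iff ad − bc = 0.
Here (a, b, c, d) = (0.9751, 0, 0, -0.2216): ad − bc = (0.9751)(-0.2216) − (0)(0) = -0.2161 ≠ 0, so the state is entangled.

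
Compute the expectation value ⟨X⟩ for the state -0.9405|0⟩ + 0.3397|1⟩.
-0.639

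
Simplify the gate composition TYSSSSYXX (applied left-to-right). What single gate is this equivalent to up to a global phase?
T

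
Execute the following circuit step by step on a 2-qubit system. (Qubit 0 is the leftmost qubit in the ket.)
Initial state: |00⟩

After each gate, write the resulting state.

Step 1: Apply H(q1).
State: 1/√2|00⟩ + 1/√2|01⟩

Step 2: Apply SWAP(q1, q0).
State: 1/√2|00⟩ + 1/√2|10⟩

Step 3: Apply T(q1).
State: 1/√2|00⟩ + 1/√2|10⟩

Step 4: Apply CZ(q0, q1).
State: 1/√2|00⟩ + 1/√2|10⟩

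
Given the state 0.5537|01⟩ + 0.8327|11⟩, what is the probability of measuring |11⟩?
0.6934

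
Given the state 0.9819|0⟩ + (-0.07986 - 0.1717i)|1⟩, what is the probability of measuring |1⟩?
0.03586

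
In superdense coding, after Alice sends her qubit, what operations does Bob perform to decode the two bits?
CNOT (Alice's qubit controls Bob's), then H on Alice's qubit, then measure both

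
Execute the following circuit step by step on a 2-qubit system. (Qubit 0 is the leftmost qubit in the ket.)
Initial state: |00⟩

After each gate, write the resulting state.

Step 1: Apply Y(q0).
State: i|10⟩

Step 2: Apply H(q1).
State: (1/√2)i|10⟩ + (1/√2)i|11⟩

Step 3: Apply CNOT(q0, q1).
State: (1/√2)i|10⟩ + (1/√2)i|11⟩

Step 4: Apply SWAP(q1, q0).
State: (1/√2)i|01⟩ + (1/√2)i|11⟩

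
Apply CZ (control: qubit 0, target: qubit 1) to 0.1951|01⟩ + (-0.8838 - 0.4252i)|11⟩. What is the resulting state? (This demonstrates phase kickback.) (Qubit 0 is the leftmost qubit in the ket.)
0.1951|01⟩ + (0.8838 + 0.4252i)|11⟩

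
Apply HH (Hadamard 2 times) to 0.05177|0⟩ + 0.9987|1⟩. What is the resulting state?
0.05177|0⟩ + 0.9987|1⟩

H² = I, so an even number of Hadamards cancels: H^2 = I and the state is unchanged.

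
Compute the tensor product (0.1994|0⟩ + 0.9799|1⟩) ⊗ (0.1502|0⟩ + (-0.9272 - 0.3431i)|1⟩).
0.02995|00⟩ + (-0.1849 - 0.06841i)|01⟩ + 0.1472|10⟩ + (-0.9086 - 0.3362i)|11⟩

amp(|b₁b₂…⟩) = product of the factor amplitudes for bits b₁, b₂, …; only kets whose every factor amplitude is nonzero survive.
|00⟩: (0.1994)(0.1502) = 0.02995
|01⟩: (0.1994)(-0.9272 - 0.3431i) = (-0.1849 - 0.06841i)
|10⟩: (0.9799)(0.1502) = 0.1472
|11⟩: (0.9799)(-0.9272 - 0.3431i) = (-0.9086 - 0.3362i)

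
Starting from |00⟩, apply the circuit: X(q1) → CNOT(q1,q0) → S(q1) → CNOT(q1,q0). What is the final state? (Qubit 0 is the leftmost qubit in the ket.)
i|01⟩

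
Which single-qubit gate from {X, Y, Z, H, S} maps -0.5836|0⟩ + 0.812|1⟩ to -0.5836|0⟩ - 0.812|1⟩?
Z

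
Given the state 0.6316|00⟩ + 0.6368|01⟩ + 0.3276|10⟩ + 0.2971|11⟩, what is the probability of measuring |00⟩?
0.3989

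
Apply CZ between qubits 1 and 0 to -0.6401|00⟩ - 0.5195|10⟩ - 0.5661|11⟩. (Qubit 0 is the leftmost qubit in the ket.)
-0.6401|00⟩ - 0.5195|10⟩ + 0.5661|11⟩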